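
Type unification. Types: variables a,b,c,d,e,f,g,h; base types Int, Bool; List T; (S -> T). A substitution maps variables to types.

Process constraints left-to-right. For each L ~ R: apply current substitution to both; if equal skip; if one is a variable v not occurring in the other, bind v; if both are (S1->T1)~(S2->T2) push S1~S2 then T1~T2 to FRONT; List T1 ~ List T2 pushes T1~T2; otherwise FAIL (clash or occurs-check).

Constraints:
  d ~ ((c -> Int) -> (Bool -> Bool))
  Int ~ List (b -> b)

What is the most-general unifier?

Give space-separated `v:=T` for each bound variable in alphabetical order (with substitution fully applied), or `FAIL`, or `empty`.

Answer: FAIL

Derivation:
step 1: unify d ~ ((c -> Int) -> (Bool -> Bool))  [subst: {-} | 1 pending]
  bind d := ((c -> Int) -> (Bool -> Bool))
step 2: unify Int ~ List (b -> b)  [subst: {d:=((c -> Int) -> (Bool -> Bool))} | 0 pending]
  clash: Int vs List (b -> b)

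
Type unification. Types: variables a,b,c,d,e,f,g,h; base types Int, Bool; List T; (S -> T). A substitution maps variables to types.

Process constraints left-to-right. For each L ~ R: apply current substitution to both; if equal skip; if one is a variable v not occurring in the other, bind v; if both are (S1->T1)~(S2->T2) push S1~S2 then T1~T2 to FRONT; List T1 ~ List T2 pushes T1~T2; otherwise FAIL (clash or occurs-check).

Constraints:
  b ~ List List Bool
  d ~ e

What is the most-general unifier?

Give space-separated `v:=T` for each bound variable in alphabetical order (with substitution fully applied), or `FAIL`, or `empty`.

Answer: b:=List List Bool d:=e

Derivation:
step 1: unify b ~ List List Bool  [subst: {-} | 1 pending]
  bind b := List List Bool
step 2: unify d ~ e  [subst: {b:=List List Bool} | 0 pending]
  bind d := e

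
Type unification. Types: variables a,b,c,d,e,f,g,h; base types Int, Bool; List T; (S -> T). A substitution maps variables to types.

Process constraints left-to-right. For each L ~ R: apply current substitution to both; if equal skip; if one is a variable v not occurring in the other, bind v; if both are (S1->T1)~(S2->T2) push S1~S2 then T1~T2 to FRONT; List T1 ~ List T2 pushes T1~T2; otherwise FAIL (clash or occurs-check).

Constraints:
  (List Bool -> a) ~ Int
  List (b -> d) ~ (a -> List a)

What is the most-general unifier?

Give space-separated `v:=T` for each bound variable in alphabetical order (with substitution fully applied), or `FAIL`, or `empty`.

step 1: unify (List Bool -> a) ~ Int  [subst: {-} | 1 pending]
  clash: (List Bool -> a) vs Int

Answer: FAIL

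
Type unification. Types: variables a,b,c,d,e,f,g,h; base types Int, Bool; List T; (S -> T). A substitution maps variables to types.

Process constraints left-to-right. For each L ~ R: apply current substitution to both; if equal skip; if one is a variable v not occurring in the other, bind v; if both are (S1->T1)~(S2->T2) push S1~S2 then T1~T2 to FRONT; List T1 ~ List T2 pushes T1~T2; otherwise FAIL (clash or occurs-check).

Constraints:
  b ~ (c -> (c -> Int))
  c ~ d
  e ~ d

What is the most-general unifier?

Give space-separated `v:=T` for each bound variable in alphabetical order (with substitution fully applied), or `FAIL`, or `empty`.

step 1: unify b ~ (c -> (c -> Int))  [subst: {-} | 2 pending]
  bind b := (c -> (c -> Int))
step 2: unify c ~ d  [subst: {b:=(c -> (c -> Int))} | 1 pending]
  bind c := d
step 3: unify e ~ d  [subst: {b:=(c -> (c -> Int)), c:=d} | 0 pending]
  bind e := d

Answer: b:=(d -> (d -> Int)) c:=d e:=d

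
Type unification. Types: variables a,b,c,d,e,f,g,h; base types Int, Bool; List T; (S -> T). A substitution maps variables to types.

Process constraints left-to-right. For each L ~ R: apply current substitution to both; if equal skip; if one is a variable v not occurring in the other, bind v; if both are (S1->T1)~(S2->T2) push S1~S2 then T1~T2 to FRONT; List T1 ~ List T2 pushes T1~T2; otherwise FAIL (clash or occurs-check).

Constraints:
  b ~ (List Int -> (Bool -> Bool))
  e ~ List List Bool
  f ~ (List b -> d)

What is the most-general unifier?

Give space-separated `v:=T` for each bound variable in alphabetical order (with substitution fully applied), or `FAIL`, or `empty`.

Answer: b:=(List Int -> (Bool -> Bool)) e:=List List Bool f:=(List (List Int -> (Bool -> Bool)) -> d)

Derivation:
step 1: unify b ~ (List Int -> (Bool -> Bool))  [subst: {-} | 2 pending]
  bind b := (List Int -> (Bool -> Bool))
step 2: unify e ~ List List Bool  [subst: {b:=(List Int -> (Bool -> Bool))} | 1 pending]
  bind e := List List Bool
step 3: unify f ~ (List (List Int -> (Bool -> Bool)) -> d)  [subst: {b:=(List Int -> (Bool -> Bool)), e:=List List Bool} | 0 pending]
  bind f := (List (List Int -> (Bool -> Bool)) -> d)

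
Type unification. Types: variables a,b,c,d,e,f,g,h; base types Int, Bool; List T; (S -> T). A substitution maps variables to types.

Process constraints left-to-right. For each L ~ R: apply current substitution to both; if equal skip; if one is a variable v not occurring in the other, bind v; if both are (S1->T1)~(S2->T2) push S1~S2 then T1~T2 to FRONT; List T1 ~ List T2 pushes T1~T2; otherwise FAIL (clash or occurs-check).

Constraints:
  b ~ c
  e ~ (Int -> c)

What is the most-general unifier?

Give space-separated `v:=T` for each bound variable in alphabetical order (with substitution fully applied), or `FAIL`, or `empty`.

step 1: unify b ~ c  [subst: {-} | 1 pending]
  bind b := c
step 2: unify e ~ (Int -> c)  [subst: {b:=c} | 0 pending]
  bind e := (Int -> c)

Answer: b:=c e:=(Int -> c)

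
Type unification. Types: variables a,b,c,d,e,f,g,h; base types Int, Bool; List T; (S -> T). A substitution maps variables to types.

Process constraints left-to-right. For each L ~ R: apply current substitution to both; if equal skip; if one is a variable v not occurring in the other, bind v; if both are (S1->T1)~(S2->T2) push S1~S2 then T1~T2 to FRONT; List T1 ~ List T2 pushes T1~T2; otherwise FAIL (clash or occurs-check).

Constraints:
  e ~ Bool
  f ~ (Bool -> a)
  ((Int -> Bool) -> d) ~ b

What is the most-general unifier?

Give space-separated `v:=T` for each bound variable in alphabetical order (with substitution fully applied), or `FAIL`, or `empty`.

Answer: b:=((Int -> Bool) -> d) e:=Bool f:=(Bool -> a)

Derivation:
step 1: unify e ~ Bool  [subst: {-} | 2 pending]
  bind e := Bool
step 2: unify f ~ (Bool -> a)  [subst: {e:=Bool} | 1 pending]
  bind f := (Bool -> a)
step 3: unify ((Int -> Bool) -> d) ~ b  [subst: {e:=Bool, f:=(Bool -> a)} | 0 pending]
  bind b := ((Int -> Bool) -> d)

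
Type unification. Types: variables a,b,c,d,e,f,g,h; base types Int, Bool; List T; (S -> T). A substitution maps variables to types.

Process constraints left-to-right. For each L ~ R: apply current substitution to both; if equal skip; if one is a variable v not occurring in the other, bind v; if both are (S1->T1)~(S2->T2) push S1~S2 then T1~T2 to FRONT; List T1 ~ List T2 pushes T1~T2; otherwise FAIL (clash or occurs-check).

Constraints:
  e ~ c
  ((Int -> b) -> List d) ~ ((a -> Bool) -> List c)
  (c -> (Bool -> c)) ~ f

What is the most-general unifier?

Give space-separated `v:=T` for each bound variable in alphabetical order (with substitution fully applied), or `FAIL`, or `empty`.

Answer: a:=Int b:=Bool d:=c e:=c f:=(c -> (Bool -> c))

Derivation:
step 1: unify e ~ c  [subst: {-} | 2 pending]
  bind e := c
step 2: unify ((Int -> b) -> List d) ~ ((a -> Bool) -> List c)  [subst: {e:=c} | 1 pending]
  -> decompose arrow: push (Int -> b)~(a -> Bool), List d~List c
step 3: unify (Int -> b) ~ (a -> Bool)  [subst: {e:=c} | 2 pending]
  -> decompose arrow: push Int~a, b~Bool
step 4: unify Int ~ a  [subst: {e:=c} | 3 pending]
  bind a := Int
step 5: unify b ~ Bool  [subst: {e:=c, a:=Int} | 2 pending]
  bind b := Bool
step 6: unify List d ~ List c  [subst: {e:=c, a:=Int, b:=Bool} | 1 pending]
  -> decompose List: push d~c
step 7: unify d ~ c  [subst: {e:=c, a:=Int, b:=Bool} | 1 pending]
  bind d := c
step 8: unify (c -> (Bool -> c)) ~ f  [subst: {e:=c, a:=Int, b:=Bool, d:=c} | 0 pending]
  bind f := (c -> (Bool -> c))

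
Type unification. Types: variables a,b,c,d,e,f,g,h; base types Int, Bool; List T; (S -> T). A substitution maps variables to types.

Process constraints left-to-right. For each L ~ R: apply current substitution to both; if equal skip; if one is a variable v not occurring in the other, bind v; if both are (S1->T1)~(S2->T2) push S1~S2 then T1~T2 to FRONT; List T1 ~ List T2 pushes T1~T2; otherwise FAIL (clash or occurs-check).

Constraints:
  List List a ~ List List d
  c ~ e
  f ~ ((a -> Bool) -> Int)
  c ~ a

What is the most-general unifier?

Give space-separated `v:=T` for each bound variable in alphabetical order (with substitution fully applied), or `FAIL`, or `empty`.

step 1: unify List List a ~ List List d  [subst: {-} | 3 pending]
  -> decompose List: push List a~List d
step 2: unify List a ~ List d  [subst: {-} | 3 pending]
  -> decompose List: push a~d
step 3: unify a ~ d  [subst: {-} | 3 pending]
  bind a := d
step 4: unify c ~ e  [subst: {a:=d} | 2 pending]
  bind c := e
step 5: unify f ~ ((d -> Bool) -> Int)  [subst: {a:=d, c:=e} | 1 pending]
  bind f := ((d -> Bool) -> Int)
step 6: unify e ~ d  [subst: {a:=d, c:=e, f:=((d -> Bool) -> Int)} | 0 pending]
  bind e := d

Answer: a:=d c:=d e:=d f:=((d -> Bool) -> Int)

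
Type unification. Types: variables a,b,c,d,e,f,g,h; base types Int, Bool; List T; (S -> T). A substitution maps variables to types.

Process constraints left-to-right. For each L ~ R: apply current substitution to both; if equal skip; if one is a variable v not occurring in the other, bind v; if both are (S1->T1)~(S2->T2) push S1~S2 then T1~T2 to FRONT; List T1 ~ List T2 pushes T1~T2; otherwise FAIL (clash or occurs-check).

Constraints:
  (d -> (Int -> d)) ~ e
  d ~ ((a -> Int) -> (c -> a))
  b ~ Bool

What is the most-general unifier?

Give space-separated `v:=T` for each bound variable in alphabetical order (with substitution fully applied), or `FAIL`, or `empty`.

Answer: b:=Bool d:=((a -> Int) -> (c -> a)) e:=(((a -> Int) -> (c -> a)) -> (Int -> ((a -> Int) -> (c -> a))))

Derivation:
step 1: unify (d -> (Int -> d)) ~ e  [subst: {-} | 2 pending]
  bind e := (d -> (Int -> d))
step 2: unify d ~ ((a -> Int) -> (c -> a))  [subst: {e:=(d -> (Int -> d))} | 1 pending]
  bind d := ((a -> Int) -> (c -> a))
step 3: unify b ~ Bool  [subst: {e:=(d -> (Int -> d)), d:=((a -> Int) -> (c -> a))} | 0 pending]
  bind b := Bool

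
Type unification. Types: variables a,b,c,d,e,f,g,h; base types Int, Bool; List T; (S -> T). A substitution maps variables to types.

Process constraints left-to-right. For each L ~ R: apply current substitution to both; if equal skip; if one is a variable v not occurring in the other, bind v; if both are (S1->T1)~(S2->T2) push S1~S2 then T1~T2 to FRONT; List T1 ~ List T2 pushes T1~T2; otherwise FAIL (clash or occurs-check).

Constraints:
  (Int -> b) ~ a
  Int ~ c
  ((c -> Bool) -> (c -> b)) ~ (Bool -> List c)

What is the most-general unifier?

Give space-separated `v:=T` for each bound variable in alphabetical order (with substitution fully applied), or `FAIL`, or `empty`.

Answer: FAIL

Derivation:
step 1: unify (Int -> b) ~ a  [subst: {-} | 2 pending]
  bind a := (Int -> b)
step 2: unify Int ~ c  [subst: {a:=(Int -> b)} | 1 pending]
  bind c := Int
step 3: unify ((Int -> Bool) -> (Int -> b)) ~ (Bool -> List Int)  [subst: {a:=(Int -> b), c:=Int} | 0 pending]
  -> decompose arrow: push (Int -> Bool)~Bool, (Int -> b)~List Int
step 4: unify (Int -> Bool) ~ Bool  [subst: {a:=(Int -> b), c:=Int} | 1 pending]
  clash: (Int -> Bool) vs Bool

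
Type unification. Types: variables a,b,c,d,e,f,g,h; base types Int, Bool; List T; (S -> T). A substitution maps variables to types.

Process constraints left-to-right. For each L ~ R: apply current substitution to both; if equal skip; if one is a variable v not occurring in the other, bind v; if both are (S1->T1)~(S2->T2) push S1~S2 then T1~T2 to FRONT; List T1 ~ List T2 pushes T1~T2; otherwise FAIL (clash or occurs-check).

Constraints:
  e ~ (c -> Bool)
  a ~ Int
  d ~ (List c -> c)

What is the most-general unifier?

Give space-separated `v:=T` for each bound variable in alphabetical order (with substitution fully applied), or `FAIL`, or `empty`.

step 1: unify e ~ (c -> Bool)  [subst: {-} | 2 pending]
  bind e := (c -> Bool)
step 2: unify a ~ Int  [subst: {e:=(c -> Bool)} | 1 pending]
  bind a := Int
step 3: unify d ~ (List c -> c)  [subst: {e:=(c -> Bool), a:=Int} | 0 pending]
  bind d := (List c -> c)

Answer: a:=Int d:=(List c -> c) e:=(c -> Bool)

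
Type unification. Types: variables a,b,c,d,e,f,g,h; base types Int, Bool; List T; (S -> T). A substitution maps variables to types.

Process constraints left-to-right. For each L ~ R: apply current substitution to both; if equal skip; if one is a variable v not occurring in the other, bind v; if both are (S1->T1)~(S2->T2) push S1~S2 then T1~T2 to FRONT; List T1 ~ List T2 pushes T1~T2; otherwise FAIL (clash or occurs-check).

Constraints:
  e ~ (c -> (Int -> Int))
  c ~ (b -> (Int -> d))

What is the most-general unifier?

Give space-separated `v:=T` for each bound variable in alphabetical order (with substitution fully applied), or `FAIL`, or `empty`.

Answer: c:=(b -> (Int -> d)) e:=((b -> (Int -> d)) -> (Int -> Int))

Derivation:
step 1: unify e ~ (c -> (Int -> Int))  [subst: {-} | 1 pending]
  bind e := (c -> (Int -> Int))
step 2: unify c ~ (b -> (Int -> d))  [subst: {e:=(c -> (Int -> Int))} | 0 pending]
  bind c := (b -> (Int -> d))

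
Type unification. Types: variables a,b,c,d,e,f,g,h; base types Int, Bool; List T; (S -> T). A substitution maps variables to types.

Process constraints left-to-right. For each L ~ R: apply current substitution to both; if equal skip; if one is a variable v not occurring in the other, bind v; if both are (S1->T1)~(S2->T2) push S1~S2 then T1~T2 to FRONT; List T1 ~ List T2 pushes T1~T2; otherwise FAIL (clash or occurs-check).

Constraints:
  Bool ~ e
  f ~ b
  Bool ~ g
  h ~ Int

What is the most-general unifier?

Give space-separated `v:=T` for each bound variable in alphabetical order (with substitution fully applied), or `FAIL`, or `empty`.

Answer: e:=Bool f:=b g:=Bool h:=Int

Derivation:
step 1: unify Bool ~ e  [subst: {-} | 3 pending]
  bind e := Bool
step 2: unify f ~ b  [subst: {e:=Bool} | 2 pending]
  bind f := b
step 3: unify Bool ~ g  [subst: {e:=Bool, f:=b} | 1 pending]
  bind g := Bool
step 4: unify h ~ Int  [subst: {e:=Bool, f:=b, g:=Bool} | 0 pending]
  bind h := Int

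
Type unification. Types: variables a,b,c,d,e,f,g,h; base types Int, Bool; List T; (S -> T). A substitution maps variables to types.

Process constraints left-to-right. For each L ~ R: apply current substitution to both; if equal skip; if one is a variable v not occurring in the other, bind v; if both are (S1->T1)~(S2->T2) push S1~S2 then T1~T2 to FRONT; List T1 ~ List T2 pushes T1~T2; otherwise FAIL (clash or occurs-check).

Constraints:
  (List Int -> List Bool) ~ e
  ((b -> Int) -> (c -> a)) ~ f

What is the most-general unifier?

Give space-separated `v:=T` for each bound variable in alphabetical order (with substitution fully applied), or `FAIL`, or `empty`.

step 1: unify (List Int -> List Bool) ~ e  [subst: {-} | 1 pending]
  bind e := (List Int -> List Bool)
step 2: unify ((b -> Int) -> (c -> a)) ~ f  [subst: {e:=(List Int -> List Bool)} | 0 pending]
  bind f := ((b -> Int) -> (c -> a))

Answer: e:=(List Int -> List Bool) f:=((b -> Int) -> (c -> a))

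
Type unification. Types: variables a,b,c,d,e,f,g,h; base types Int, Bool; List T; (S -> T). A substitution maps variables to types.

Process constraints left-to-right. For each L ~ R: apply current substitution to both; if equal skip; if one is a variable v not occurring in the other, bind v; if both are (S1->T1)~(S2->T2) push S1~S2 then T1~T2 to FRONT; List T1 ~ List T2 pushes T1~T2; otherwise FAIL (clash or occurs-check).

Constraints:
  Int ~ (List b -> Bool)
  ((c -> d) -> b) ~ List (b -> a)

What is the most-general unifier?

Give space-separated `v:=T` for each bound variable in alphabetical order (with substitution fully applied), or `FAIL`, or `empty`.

step 1: unify Int ~ (List b -> Bool)  [subst: {-} | 1 pending]
  clash: Int vs (List b -> Bool)

Answer: FAIL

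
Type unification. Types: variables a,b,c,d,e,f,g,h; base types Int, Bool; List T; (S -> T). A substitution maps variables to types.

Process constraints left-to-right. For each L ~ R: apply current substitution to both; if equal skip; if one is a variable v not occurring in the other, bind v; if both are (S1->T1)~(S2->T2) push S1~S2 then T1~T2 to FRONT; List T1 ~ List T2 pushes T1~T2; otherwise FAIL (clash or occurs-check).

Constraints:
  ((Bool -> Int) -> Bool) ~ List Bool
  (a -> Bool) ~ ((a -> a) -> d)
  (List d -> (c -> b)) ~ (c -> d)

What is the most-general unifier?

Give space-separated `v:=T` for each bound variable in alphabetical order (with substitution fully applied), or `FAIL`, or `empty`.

step 1: unify ((Bool -> Int) -> Bool) ~ List Bool  [subst: {-} | 2 pending]
  clash: ((Bool -> Int) -> Bool) vs List Bool

Answer: FAIL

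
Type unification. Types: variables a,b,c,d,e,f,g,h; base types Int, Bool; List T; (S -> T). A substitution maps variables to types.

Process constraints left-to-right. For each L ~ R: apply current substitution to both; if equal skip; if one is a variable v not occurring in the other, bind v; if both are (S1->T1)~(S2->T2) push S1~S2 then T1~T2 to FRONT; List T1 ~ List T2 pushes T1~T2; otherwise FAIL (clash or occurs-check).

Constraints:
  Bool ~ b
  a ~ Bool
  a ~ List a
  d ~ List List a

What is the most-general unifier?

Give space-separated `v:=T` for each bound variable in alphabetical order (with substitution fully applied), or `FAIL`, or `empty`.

Answer: FAIL

Derivation:
step 1: unify Bool ~ b  [subst: {-} | 3 pending]
  bind b := Bool
step 2: unify a ~ Bool  [subst: {b:=Bool} | 2 pending]
  bind a := Bool
step 3: unify Bool ~ List Bool  [subst: {b:=Bool, a:=Bool} | 1 pending]
  clash: Bool vs List Bool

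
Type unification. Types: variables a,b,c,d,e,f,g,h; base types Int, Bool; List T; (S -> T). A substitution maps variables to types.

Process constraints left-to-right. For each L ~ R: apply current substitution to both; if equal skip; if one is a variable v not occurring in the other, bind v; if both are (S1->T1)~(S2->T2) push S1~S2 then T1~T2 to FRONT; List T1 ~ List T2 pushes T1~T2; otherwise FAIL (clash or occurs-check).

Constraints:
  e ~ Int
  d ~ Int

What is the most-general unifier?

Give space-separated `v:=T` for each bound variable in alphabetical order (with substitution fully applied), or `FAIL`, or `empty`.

step 1: unify e ~ Int  [subst: {-} | 1 pending]
  bind e := Int
step 2: unify d ~ Int  [subst: {e:=Int} | 0 pending]
  bind d := Int

Answer: d:=Int e:=Int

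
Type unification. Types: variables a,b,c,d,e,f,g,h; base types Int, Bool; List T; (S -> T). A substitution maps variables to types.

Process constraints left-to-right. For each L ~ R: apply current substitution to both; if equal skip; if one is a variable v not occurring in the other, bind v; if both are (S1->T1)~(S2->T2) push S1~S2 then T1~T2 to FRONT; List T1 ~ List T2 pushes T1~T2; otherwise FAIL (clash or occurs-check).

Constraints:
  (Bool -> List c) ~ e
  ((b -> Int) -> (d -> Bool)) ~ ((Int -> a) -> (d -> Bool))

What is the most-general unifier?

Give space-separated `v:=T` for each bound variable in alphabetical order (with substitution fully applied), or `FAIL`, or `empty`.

step 1: unify (Bool -> List c) ~ e  [subst: {-} | 1 pending]
  bind e := (Bool -> List c)
step 2: unify ((b -> Int) -> (d -> Bool)) ~ ((Int -> a) -> (d -> Bool))  [subst: {e:=(Bool -> List c)} | 0 pending]
  -> decompose arrow: push (b -> Int)~(Int -> a), (d -> Bool)~(d -> Bool)
step 3: unify (b -> Int) ~ (Int -> a)  [subst: {e:=(Bool -> List c)} | 1 pending]
  -> decompose arrow: push b~Int, Int~a
step 4: unify b ~ Int  [subst: {e:=(Bool -> List c)} | 2 pending]
  bind b := Int
step 5: unify Int ~ a  [subst: {e:=(Bool -> List c), b:=Int} | 1 pending]
  bind a := Int
step 6: unify (d -> Bool) ~ (d -> Bool)  [subst: {e:=(Bool -> List c), b:=Int, a:=Int} | 0 pending]
  -> identical, skip

Answer: a:=Int b:=Int e:=(Bool -> List c)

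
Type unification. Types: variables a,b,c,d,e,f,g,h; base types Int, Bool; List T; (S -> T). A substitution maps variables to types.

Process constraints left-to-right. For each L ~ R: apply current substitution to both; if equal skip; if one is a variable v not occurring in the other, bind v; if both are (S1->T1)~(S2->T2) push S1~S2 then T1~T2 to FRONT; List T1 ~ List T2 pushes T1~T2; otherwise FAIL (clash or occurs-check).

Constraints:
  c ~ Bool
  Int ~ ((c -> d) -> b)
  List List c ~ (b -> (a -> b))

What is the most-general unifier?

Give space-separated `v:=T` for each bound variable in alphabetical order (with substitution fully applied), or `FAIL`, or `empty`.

Answer: FAIL

Derivation:
step 1: unify c ~ Bool  [subst: {-} | 2 pending]
  bind c := Bool
step 2: unify Int ~ ((Bool -> d) -> b)  [subst: {c:=Bool} | 1 pending]
  clash: Int vs ((Bool -> d) -> b)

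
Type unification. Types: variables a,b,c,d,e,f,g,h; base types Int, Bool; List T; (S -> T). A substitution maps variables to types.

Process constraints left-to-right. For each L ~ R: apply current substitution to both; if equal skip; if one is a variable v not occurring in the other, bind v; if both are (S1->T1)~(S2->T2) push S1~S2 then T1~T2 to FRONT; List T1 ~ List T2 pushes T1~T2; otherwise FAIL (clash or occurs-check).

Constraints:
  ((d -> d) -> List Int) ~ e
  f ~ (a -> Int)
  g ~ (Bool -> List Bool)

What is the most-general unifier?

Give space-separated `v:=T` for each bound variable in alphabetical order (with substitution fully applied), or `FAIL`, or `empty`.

Answer: e:=((d -> d) -> List Int) f:=(a -> Int) g:=(Bool -> List Bool)

Derivation:
step 1: unify ((d -> d) -> List Int) ~ e  [subst: {-} | 2 pending]
  bind e := ((d -> d) -> List Int)
step 2: unify f ~ (a -> Int)  [subst: {e:=((d -> d) -> List Int)} | 1 pending]
  bind f := (a -> Int)
step 3: unify g ~ (Bool -> List Bool)  [subst: {e:=((d -> d) -> List Int), f:=(a -> Int)} | 0 pending]
  bind g := (Bool -> List Bool)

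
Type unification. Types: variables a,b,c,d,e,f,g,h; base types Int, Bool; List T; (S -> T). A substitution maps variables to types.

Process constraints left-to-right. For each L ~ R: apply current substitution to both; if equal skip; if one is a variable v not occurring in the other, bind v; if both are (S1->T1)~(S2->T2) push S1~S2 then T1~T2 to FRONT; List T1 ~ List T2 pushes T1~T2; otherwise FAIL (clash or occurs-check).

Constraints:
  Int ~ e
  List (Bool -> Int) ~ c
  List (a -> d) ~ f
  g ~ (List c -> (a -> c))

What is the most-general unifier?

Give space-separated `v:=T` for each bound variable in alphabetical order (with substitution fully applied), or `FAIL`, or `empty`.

step 1: unify Int ~ e  [subst: {-} | 3 pending]
  bind e := Int
step 2: unify List (Bool -> Int) ~ c  [subst: {e:=Int} | 2 pending]
  bind c := List (Bool -> Int)
step 3: unify List (a -> d) ~ f  [subst: {e:=Int, c:=List (Bool -> Int)} | 1 pending]
  bind f := List (a -> d)
step 4: unify g ~ (List List (Bool -> Int) -> (a -> List (Bool -> Int)))  [subst: {e:=Int, c:=List (Bool -> Int), f:=List (a -> d)} | 0 pending]
  bind g := (List List (Bool -> Int) -> (a -> List (Bool -> Int)))

Answer: c:=List (Bool -> Int) e:=Int f:=List (a -> d) g:=(List List (Bool -> Int) -> (a -> List (Bool -> Int)))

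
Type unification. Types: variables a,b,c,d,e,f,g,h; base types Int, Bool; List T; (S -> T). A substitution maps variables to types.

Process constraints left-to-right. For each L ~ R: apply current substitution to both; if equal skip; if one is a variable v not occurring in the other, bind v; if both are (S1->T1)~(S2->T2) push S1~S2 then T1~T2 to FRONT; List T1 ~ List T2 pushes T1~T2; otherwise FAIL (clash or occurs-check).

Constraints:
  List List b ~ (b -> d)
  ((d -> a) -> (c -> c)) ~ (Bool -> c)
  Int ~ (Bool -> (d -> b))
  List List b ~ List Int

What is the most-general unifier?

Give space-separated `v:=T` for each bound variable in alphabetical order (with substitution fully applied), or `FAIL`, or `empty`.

Answer: FAIL

Derivation:
step 1: unify List List b ~ (b -> d)  [subst: {-} | 3 pending]
  clash: List List b vs (b -> d)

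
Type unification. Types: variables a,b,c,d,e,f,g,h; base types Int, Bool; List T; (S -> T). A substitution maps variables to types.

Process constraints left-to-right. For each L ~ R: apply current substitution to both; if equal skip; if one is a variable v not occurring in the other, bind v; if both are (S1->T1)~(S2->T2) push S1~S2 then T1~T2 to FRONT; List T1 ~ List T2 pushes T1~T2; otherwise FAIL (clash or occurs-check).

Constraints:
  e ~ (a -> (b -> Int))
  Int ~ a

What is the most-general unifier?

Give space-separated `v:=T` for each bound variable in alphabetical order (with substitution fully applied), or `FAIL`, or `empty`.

Answer: a:=Int e:=(Int -> (b -> Int))

Derivation:
step 1: unify e ~ (a -> (b -> Int))  [subst: {-} | 1 pending]
  bind e := (a -> (b -> Int))
step 2: unify Int ~ a  [subst: {e:=(a -> (b -> Int))} | 0 pending]
  bind a := Int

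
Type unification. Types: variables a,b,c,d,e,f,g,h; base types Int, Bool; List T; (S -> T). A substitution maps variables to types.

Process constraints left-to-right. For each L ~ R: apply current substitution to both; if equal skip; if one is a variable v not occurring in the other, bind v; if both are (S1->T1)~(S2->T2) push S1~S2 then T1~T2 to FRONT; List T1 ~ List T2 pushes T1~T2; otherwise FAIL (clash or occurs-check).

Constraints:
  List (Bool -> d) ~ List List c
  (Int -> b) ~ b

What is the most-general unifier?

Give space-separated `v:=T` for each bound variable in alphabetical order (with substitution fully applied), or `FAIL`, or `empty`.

Answer: FAIL

Derivation:
step 1: unify List (Bool -> d) ~ List List c  [subst: {-} | 1 pending]
  -> decompose List: push (Bool -> d)~List c
step 2: unify (Bool -> d) ~ List c  [subst: {-} | 1 pending]
  clash: (Bool -> d) vs List c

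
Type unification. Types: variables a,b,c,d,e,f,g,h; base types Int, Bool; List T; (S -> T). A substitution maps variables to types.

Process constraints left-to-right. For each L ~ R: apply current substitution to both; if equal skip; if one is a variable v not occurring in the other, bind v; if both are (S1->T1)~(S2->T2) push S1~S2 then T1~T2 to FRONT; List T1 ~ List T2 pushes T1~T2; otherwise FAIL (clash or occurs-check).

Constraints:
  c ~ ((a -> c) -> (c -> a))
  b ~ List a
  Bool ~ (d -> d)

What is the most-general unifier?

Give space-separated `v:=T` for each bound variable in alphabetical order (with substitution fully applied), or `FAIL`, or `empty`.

Answer: FAIL

Derivation:
step 1: unify c ~ ((a -> c) -> (c -> a))  [subst: {-} | 2 pending]
  occurs-check fail: c in ((a -> c) -> (c -> a))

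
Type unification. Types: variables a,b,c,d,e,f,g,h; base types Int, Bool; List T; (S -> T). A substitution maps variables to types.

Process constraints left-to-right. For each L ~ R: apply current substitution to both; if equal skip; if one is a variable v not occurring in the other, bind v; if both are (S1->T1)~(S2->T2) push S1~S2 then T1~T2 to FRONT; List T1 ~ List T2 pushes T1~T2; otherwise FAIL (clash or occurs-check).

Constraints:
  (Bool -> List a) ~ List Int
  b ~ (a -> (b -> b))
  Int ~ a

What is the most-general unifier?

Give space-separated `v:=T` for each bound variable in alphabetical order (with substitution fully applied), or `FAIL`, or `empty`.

Answer: FAIL

Derivation:
step 1: unify (Bool -> List a) ~ List Int  [subst: {-} | 2 pending]
  clash: (Bool -> List a) vs List Int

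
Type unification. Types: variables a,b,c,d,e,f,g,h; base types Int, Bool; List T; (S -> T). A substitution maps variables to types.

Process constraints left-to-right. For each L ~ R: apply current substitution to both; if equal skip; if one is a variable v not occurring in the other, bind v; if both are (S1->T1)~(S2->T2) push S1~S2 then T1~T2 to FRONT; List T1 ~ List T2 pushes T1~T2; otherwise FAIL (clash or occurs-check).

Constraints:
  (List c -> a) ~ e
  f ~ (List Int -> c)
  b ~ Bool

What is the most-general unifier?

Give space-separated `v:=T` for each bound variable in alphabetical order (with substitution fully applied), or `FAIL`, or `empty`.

step 1: unify (List c -> a) ~ e  [subst: {-} | 2 pending]
  bind e := (List c -> a)
step 2: unify f ~ (List Int -> c)  [subst: {e:=(List c -> a)} | 1 pending]
  bind f := (List Int -> c)
step 3: unify b ~ Bool  [subst: {e:=(List c -> a), f:=(List Int -> c)} | 0 pending]
  bind b := Bool

Answer: b:=Bool e:=(List c -> a) f:=(List Int -> c)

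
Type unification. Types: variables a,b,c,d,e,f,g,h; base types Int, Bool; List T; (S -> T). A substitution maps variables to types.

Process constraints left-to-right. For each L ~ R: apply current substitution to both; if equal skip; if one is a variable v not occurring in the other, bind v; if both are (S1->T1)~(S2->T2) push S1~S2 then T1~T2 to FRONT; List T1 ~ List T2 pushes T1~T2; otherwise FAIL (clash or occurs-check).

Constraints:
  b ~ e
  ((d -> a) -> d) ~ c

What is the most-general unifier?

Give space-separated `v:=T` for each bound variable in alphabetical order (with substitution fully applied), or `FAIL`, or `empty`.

step 1: unify b ~ e  [subst: {-} | 1 pending]
  bind b := e
step 2: unify ((d -> a) -> d) ~ c  [subst: {b:=e} | 0 pending]
  bind c := ((d -> a) -> d)

Answer: b:=e c:=((d -> a) -> d)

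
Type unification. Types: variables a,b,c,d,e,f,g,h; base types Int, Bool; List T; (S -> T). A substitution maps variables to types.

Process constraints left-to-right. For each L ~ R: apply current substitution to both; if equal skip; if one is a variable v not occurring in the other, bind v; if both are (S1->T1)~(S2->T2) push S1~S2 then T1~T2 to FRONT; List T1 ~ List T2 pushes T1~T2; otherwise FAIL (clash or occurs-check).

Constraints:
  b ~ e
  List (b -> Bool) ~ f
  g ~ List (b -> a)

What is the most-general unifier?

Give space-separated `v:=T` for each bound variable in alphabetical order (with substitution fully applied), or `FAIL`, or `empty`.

step 1: unify b ~ e  [subst: {-} | 2 pending]
  bind b := e
step 2: unify List (e -> Bool) ~ f  [subst: {b:=e} | 1 pending]
  bind f := List (e -> Bool)
step 3: unify g ~ List (e -> a)  [subst: {b:=e, f:=List (e -> Bool)} | 0 pending]
  bind g := List (e -> a)

Answer: b:=e f:=List (e -> Bool) g:=List (e -> a)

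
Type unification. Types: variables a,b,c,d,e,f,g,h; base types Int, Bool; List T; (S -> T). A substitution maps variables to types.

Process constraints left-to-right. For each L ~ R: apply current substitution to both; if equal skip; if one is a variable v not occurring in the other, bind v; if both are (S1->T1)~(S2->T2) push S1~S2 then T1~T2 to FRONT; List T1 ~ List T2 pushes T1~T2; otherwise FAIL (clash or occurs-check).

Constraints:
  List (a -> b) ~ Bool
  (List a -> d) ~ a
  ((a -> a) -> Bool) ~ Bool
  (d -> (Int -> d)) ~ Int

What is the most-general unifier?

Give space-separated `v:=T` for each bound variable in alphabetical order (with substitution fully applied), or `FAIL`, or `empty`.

Answer: FAIL

Derivation:
step 1: unify List (a -> b) ~ Bool  [subst: {-} | 3 pending]
  clash: List (a -> b) vs Bool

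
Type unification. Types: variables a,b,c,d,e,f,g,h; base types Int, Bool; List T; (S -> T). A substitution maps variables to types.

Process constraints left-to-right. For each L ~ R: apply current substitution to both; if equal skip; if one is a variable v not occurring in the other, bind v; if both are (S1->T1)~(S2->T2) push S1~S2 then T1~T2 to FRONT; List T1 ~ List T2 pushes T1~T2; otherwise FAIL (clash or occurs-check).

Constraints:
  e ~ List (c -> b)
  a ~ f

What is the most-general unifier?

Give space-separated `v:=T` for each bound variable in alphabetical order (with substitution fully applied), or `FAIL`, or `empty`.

step 1: unify e ~ List (c -> b)  [subst: {-} | 1 pending]
  bind e := List (c -> b)
step 2: unify a ~ f  [subst: {e:=List (c -> b)} | 0 pending]
  bind a := f

Answer: a:=f e:=List (c -> b)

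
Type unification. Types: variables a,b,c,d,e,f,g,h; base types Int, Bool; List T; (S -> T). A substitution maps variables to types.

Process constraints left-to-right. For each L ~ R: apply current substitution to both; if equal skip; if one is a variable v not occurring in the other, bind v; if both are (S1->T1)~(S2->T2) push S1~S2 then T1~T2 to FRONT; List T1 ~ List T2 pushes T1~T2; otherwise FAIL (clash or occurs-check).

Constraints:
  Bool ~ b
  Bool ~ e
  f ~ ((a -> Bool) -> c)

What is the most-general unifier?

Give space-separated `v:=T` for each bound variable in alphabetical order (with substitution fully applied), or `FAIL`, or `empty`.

Answer: b:=Bool e:=Bool f:=((a -> Bool) -> c)

Derivation:
step 1: unify Bool ~ b  [subst: {-} | 2 pending]
  bind b := Bool
step 2: unify Bool ~ e  [subst: {b:=Bool} | 1 pending]
  bind e := Bool
step 3: unify f ~ ((a -> Bool) -> c)  [subst: {b:=Bool, e:=Bool} | 0 pending]
  bind f := ((a -> Bool) -> c)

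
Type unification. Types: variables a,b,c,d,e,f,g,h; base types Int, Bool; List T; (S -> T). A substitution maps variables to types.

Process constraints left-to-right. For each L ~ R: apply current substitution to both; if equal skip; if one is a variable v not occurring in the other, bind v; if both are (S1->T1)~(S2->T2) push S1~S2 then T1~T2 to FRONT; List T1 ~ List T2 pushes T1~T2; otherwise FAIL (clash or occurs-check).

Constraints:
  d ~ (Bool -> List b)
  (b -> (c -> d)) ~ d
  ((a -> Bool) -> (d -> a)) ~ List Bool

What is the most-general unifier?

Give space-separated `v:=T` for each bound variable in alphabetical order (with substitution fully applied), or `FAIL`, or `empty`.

step 1: unify d ~ (Bool -> List b)  [subst: {-} | 2 pending]
  bind d := (Bool -> List b)
step 2: unify (b -> (c -> (Bool -> List b))) ~ (Bool -> List b)  [subst: {d:=(Bool -> List b)} | 1 pending]
  -> decompose arrow: push b~Bool, (c -> (Bool -> List b))~List b
step 3: unify b ~ Bool  [subst: {d:=(Bool -> List b)} | 2 pending]
  bind b := Bool
step 4: unify (c -> (Bool -> List Bool)) ~ List Bool  [subst: {d:=(Bool -> List b), b:=Bool} | 1 pending]
  clash: (c -> (Bool -> List Bool)) vs List Bool

Answer: FAIL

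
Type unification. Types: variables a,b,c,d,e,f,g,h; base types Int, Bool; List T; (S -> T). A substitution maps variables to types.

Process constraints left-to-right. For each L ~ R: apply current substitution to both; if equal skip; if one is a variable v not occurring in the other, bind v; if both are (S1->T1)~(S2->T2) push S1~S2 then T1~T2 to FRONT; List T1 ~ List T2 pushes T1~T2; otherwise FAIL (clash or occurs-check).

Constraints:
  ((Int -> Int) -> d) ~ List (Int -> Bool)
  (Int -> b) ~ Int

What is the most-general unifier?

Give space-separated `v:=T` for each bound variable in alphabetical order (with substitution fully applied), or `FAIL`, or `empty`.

step 1: unify ((Int -> Int) -> d) ~ List (Int -> Bool)  [subst: {-} | 1 pending]
  clash: ((Int -> Int) -> d) vs List (Int -> Bool)

Answer: FAIL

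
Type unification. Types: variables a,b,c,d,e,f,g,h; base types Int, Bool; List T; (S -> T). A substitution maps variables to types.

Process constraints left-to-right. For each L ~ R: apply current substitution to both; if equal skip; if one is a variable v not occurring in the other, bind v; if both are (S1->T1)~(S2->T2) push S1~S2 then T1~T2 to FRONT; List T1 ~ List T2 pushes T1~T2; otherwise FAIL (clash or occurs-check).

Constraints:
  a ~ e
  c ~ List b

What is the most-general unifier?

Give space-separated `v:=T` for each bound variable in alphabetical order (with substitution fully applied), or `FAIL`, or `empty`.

step 1: unify a ~ e  [subst: {-} | 1 pending]
  bind a := e
step 2: unify c ~ List b  [subst: {a:=e} | 0 pending]
  bind c := List b

Answer: a:=e c:=List b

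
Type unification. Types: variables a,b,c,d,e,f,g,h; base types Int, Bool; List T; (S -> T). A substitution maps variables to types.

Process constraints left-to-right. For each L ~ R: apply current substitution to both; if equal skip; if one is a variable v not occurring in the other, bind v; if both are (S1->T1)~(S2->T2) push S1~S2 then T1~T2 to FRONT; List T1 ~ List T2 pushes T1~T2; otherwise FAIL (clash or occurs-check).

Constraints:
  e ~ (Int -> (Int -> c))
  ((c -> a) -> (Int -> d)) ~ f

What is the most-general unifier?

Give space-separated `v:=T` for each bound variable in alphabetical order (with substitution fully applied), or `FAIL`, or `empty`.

Answer: e:=(Int -> (Int -> c)) f:=((c -> a) -> (Int -> d))

Derivation:
step 1: unify e ~ (Int -> (Int -> c))  [subst: {-} | 1 pending]
  bind e := (Int -> (Int -> c))
step 2: unify ((c -> a) -> (Int -> d)) ~ f  [subst: {e:=(Int -> (Int -> c))} | 0 pending]
  bind f := ((c -> a) -> (Int -> d))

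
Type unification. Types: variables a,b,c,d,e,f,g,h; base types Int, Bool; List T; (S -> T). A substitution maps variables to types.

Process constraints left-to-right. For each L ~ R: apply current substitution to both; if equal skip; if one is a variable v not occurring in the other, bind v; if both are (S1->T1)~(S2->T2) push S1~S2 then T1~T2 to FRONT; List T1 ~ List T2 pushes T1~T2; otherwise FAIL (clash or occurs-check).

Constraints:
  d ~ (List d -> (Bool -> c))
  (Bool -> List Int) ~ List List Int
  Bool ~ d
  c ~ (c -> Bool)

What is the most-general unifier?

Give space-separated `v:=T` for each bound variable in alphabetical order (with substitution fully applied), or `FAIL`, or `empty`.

Answer: FAIL

Derivation:
step 1: unify d ~ (List d -> (Bool -> c))  [subst: {-} | 3 pending]
  occurs-check fail: d in (List d -> (Bool -> c))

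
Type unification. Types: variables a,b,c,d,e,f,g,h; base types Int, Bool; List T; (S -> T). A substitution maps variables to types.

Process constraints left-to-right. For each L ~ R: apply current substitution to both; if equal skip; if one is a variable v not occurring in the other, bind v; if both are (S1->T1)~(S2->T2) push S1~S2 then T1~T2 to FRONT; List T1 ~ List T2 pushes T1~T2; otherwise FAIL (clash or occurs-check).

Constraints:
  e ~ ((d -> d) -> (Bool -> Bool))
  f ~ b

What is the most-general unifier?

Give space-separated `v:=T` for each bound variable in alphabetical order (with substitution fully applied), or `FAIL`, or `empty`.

step 1: unify e ~ ((d -> d) -> (Bool -> Bool))  [subst: {-} | 1 pending]
  bind e := ((d -> d) -> (Bool -> Bool))
step 2: unify f ~ b  [subst: {e:=((d -> d) -> (Bool -> Bool))} | 0 pending]
  bind f := b

Answer: e:=((d -> d) -> (Bool -> Bool)) f:=b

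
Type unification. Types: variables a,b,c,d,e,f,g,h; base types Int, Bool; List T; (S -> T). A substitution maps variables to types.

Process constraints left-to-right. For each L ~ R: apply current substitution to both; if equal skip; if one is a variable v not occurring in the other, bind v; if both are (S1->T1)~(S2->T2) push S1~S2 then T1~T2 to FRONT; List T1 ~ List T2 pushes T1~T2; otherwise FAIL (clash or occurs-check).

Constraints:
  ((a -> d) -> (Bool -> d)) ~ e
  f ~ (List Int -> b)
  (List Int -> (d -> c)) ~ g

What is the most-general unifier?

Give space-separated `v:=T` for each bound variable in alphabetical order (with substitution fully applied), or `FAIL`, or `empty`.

Answer: e:=((a -> d) -> (Bool -> d)) f:=(List Int -> b) g:=(List Int -> (d -> c))

Derivation:
step 1: unify ((a -> d) -> (Bool -> d)) ~ e  [subst: {-} | 2 pending]
  bind e := ((a -> d) -> (Bool -> d))
step 2: unify f ~ (List Int -> b)  [subst: {e:=((a -> d) -> (Bool -> d))} | 1 pending]
  bind f := (List Int -> b)
step 3: unify (List Int -> (d -> c)) ~ g  [subst: {e:=((a -> d) -> (Bool -> d)), f:=(List Int -> b)} | 0 pending]
  bind g := (List Int -> (d -> c))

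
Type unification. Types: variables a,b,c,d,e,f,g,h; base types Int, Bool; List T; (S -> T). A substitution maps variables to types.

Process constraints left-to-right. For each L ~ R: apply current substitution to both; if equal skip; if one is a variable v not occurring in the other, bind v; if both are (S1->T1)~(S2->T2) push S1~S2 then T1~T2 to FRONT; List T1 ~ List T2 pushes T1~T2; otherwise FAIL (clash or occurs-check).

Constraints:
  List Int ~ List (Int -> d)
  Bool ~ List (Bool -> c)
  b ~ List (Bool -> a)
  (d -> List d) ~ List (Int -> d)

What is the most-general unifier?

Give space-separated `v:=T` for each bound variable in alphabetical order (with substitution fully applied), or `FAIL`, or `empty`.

Answer: FAIL

Derivation:
step 1: unify List Int ~ List (Int -> d)  [subst: {-} | 3 pending]
  -> decompose List: push Int~(Int -> d)
step 2: unify Int ~ (Int -> d)  [subst: {-} | 3 pending]
  clash: Int vs (Int -> d)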